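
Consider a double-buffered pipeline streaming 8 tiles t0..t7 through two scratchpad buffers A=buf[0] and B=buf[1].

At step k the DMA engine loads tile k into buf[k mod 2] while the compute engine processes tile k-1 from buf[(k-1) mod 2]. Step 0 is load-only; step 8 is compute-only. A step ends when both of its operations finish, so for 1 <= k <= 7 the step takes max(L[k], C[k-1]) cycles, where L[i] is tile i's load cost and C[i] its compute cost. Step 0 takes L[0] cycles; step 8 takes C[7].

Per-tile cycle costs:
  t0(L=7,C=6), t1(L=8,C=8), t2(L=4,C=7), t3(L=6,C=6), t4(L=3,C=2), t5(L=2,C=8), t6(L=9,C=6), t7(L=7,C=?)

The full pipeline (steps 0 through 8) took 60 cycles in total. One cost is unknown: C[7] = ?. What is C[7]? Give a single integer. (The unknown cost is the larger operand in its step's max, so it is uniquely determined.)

step 0: dur = L[0]=7 = 7
step 1: dur = max(L[1]=8, C[0]=6) = 8
step 2: dur = max(L[2]=4, C[1]=8) = 8
step 3: dur = max(L[3]=6, C[2]=7) = 7
step 4: dur = max(L[4]=3, C[3]=6) = 6
step 5: dur = max(L[5]=2, C[4]=2) = 2
step 6: dur = max(L[6]=9, C[5]=8) = 9
step 7: dur = max(L[7]=7, C[6]=6) = 7
step 8: dur = C[7]=? = C[7]  (unknown; binding)
sum of known step durations = 54
dur[8] = total - known = 60 - 54 = 6
C[7] is the binding max in step 8, so C[7] = dur[8] = 6

C[7] = 6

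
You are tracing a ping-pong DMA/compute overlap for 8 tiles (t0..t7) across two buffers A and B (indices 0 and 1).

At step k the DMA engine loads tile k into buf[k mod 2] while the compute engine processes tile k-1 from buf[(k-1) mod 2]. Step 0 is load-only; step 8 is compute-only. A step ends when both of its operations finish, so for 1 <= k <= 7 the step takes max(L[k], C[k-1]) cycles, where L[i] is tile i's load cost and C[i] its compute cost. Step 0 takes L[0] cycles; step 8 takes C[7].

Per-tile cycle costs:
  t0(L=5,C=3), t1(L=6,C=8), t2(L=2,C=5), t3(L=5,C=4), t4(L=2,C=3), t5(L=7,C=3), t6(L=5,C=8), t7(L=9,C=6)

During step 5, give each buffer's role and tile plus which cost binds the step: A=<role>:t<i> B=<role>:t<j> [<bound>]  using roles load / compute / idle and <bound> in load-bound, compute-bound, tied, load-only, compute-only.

  0. 5=5c; end=5; A:t0 B:-
  1. max(6,3)=6c; end=11; A:t0 B:t1
  2. max(2,8)=8c; end=19; A:t2 B:t1
  3. max(5,5)=5c; end=24; A:t2 B:t3
  4. max(2,4)=4c; end=28; A:t4 B:t3
  5. max(7,3)=7c; end=35; A:t4 B:t5
  6. max(5,3)=5c; end=40; A:t6 B:t5
  7. max(9,8)=9c; end=49; A:t6 B:t7
  8. 6=6c; end=55; A:t6 B:t7

step 5: A=compute:t4 B=load:t5 [load-bound]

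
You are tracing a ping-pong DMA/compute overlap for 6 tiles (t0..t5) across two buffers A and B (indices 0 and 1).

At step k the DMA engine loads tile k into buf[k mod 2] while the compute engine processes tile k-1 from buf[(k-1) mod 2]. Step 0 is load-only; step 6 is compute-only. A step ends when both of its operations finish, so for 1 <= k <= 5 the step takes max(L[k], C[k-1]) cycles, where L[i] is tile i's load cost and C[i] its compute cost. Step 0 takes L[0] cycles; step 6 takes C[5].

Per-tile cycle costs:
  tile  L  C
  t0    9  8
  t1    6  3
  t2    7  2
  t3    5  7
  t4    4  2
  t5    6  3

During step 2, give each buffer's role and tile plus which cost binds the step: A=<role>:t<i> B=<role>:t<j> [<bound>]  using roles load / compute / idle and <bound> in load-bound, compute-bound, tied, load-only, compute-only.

[0] DMA t0→A (9c) ∥ CU idle ⇒ 9c, clock 9
[1] DMA t1→B (6c) ∥ CU A:t0 (8c) ⇒ 8c, clock 17
[2] DMA t2→A (7c) ∥ CU B:t1 (3c) ⇒ 7c, clock 24
[3] DMA t3→B (5c) ∥ CU A:t2 (2c) ⇒ 5c, clock 29
[4] DMA t4→A (4c) ∥ CU B:t3 (7c) ⇒ 7c, clock 36
[5] DMA t5→B (6c) ∥ CU A:t4 (2c) ⇒ 6c, clock 42
[6] DMA idle ∥ CU B:t5 (3c) ⇒ 3c, clock 45

step 2: A=load:t2 B=compute:t1 [load-bound]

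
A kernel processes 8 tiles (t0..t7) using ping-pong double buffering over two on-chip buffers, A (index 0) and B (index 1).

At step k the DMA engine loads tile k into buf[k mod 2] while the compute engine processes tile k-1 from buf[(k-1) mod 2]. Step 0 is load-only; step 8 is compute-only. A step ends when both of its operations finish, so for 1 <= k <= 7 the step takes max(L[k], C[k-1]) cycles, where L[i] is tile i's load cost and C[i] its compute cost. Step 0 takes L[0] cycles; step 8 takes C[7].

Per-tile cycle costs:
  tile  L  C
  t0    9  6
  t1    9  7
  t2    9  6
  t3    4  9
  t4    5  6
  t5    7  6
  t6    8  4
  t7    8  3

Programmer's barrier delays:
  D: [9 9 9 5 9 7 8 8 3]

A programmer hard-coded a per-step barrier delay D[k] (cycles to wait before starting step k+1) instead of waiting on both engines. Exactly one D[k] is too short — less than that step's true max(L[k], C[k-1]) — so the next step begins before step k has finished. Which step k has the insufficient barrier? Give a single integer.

hazard at step 3

step 0: need L[0]=9 = 9; D[0]=9 ok
step 1: need max(L[1]=9,C[0]=6) = 9; D[1]=9 ok
step 2: need max(L[2]=9,C[1]=7) = 9; D[2]=9 ok
step 3: need max(L[3]=4,C[2]=6) = 6; D[3]=5 SHORT
step 4: need max(L[4]=5,C[3]=9) = 9; D[4]=9 ok
step 5: need max(L[5]=7,C[4]=6) = 7; D[5]=7 ok
step 6: need max(L[6]=8,C[5]=6) = 8; D[6]=8 ok
step 7: need max(L[7]=8,C[6]=4) = 8; D[7]=8 ok
step 8: need C[7]=3 = 3; D[8]=3 ok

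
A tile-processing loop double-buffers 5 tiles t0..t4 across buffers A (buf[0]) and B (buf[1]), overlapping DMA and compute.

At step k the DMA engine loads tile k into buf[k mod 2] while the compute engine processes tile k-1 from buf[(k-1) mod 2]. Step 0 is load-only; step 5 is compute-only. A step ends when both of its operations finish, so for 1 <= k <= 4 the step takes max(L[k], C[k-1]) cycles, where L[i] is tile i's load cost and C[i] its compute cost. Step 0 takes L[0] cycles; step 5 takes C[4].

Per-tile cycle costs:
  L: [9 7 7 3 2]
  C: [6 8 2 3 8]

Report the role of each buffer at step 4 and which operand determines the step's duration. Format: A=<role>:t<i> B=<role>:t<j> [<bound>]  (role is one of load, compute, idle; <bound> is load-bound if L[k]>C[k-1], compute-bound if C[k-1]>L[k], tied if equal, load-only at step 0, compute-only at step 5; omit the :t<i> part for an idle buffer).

k=0 load=t0/9c comp=- wait=9 total=9
k=1 load=t1/7c comp=t0/6c wait=7 total=16
k=2 load=t2/7c comp=t1/8c wait=8 total=24
k=3 load=t3/3c comp=t2/2c wait=3 total=27
k=4 load=t4/2c comp=t3/3c wait=3 total=30
k=5 load=- comp=t4/8c wait=8 total=38

step 4: A=load:t4 B=compute:t3 [compute-bound]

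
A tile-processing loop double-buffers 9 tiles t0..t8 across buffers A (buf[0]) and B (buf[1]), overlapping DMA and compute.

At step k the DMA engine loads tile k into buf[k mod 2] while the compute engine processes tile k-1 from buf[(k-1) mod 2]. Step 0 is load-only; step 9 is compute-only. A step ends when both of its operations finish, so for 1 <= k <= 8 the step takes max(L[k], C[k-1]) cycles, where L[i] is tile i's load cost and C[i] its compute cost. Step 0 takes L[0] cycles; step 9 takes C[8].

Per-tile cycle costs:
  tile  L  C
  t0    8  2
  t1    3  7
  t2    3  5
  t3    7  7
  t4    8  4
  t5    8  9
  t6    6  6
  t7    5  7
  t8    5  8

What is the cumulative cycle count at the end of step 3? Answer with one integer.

end_cycle[3] = 25

[0] DMA t0→A (8c) ∥ CU idle ⇒ 8c, clock 8
[1] DMA t1→B (3c) ∥ CU A:t0 (2c) ⇒ 3c, clock 11
[2] DMA t2→A (3c) ∥ CU B:t1 (7c) ⇒ 7c, clock 18
[3] DMA t3→B (7c) ∥ CU A:t2 (5c) ⇒ 7c, clock 25
[4] DMA t4→A (8c) ∥ CU B:t3 (7c) ⇒ 8c, clock 33
[5] DMA t5→B (8c) ∥ CU A:t4 (4c) ⇒ 8c, clock 41
[6] DMA t6→A (6c) ∥ CU B:t5 (9c) ⇒ 9c, clock 50
[7] DMA t7→B (5c) ∥ CU A:t6 (6c) ⇒ 6c, clock 56
[8] DMA t8→A (5c) ∥ CU B:t7 (7c) ⇒ 7c, clock 63
[9] DMA idle ∥ CU A:t8 (8c) ⇒ 8c, clock 71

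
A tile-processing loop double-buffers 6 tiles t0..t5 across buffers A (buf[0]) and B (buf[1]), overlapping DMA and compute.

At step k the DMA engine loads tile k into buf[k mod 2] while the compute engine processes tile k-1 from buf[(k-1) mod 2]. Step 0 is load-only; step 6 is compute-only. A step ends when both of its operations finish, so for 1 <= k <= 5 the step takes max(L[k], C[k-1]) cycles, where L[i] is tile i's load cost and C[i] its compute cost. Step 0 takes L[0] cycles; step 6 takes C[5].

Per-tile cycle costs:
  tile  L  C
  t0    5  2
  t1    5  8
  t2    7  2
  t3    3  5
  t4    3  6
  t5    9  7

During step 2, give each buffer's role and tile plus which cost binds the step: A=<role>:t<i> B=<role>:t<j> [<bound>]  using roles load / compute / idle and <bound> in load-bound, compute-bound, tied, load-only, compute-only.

[0] DMA t0→A (5c) ∥ CU idle ⇒ 5c, clock 5
[1] DMA t1→B (5c) ∥ CU A:t0 (2c) ⇒ 5c, clock 10
[2] DMA t2→A (7c) ∥ CU B:t1 (8c) ⇒ 8c, clock 18
[3] DMA t3→B (3c) ∥ CU A:t2 (2c) ⇒ 3c, clock 21
[4] DMA t4→A (3c) ∥ CU B:t3 (5c) ⇒ 5c, clock 26
[5] DMA t5→B (9c) ∥ CU A:t4 (6c) ⇒ 9c, clock 35
[6] DMA idle ∥ CU B:t5 (7c) ⇒ 7c, clock 42

step 2: A=load:t2 B=compute:t1 [compute-bound]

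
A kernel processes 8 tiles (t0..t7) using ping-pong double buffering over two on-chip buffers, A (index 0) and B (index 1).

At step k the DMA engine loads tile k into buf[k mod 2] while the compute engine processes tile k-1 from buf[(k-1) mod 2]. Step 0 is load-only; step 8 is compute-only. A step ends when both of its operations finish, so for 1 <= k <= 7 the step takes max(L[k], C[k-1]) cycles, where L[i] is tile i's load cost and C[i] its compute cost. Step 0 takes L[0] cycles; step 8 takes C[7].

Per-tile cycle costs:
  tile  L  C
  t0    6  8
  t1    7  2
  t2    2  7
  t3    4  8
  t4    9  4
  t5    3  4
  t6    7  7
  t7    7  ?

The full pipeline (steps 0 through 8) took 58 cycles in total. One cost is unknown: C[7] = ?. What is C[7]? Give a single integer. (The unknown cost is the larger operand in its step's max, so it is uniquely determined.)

C[7] = 8

step 0 | dur = L[0]=6 = 6
step 1 | dur = max(L[1]=7, C[0]=8) = 8
step 2 | dur = max(L[2]=2, C[1]=2) = 2
step 3 | dur = max(L[3]=4, C[2]=7) = 7
step 4 | dur = max(L[4]=9, C[3]=8) = 9
step 5 | dur = max(L[5]=3, C[4]=4) = 4
step 6 | dur = max(L[6]=7, C[5]=4) = 7
step 7 | dur = max(L[7]=7, C[6]=7) = 7
step 8 | dur = C[7]=? = C[7]  (unknown; binding)
sum of known step durations = 50
dur[8] = total - known = 58 - 50 = 8
C[7] is the binding max in step 8, so C[7] = dur[8] = 8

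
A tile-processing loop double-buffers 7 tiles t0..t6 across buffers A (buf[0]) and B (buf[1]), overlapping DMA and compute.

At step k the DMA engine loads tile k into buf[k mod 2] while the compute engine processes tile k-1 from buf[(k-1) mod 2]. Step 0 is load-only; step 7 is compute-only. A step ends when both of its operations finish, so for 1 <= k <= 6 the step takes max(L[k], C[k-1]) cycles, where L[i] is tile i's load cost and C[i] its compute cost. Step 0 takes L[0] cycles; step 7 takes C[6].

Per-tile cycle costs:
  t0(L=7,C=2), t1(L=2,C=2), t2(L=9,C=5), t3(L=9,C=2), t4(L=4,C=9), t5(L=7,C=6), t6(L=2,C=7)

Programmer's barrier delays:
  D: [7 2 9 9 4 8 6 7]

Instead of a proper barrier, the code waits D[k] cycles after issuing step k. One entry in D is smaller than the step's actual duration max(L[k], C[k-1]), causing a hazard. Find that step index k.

k=0 barrier L[0]=7→7c, D[0]=7 ok
k=1 barrier max(L[1]=2,C[0]=2)→2c, D[1]=2 ok
k=2 barrier max(L[2]=9,C[1]=2)→9c, D[2]=9 ok
k=3 barrier max(L[3]=9,C[2]=5)→9c, D[3]=9 ok
k=4 barrier max(L[4]=4,C[3]=2)→4c, D[4]=4 ok
k=5 barrier max(L[5]=7,C[4]=9)→9c, D[5]=8 SHORT
k=6 barrier max(L[6]=2,C[5]=6)→6c, D[6]=6 ok
k=7 barrier C[6]=7→7c, D[7]=7 ok

hazard at step 5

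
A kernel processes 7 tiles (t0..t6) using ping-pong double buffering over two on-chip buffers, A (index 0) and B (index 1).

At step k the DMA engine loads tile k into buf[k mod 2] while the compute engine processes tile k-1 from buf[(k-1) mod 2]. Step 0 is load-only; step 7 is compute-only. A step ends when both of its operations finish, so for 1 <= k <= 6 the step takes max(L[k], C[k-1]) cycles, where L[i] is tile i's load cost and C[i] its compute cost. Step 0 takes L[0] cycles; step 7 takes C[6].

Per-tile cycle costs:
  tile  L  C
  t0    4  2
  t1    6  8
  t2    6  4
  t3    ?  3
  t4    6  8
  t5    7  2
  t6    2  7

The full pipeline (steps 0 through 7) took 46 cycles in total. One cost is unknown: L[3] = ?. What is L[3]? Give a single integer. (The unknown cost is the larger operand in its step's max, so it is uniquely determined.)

L[3] = 5

step 0 → dur = L[0]=4 = 4
step 1 → dur = max(L[1]=6, C[0]=2) = 6
step 2 → dur = max(L[2]=6, C[1]=8) = 8
step 3 → dur = max(L[3]=?, C[2]=4) = L[3]  (unknown; binding)
step 4 → dur = max(L[4]=6, C[3]=3) = 6
step 5 → dur = max(L[5]=7, C[4]=8) = 8
step 6 → dur = max(L[6]=2, C[5]=2) = 2
step 7 → dur = C[6]=7 = 7
sum of known step durations = 41
dur[3] = total - known = 46 - 41 = 5
L[3] is the binding max in step 3, so L[3] = dur[3] = 5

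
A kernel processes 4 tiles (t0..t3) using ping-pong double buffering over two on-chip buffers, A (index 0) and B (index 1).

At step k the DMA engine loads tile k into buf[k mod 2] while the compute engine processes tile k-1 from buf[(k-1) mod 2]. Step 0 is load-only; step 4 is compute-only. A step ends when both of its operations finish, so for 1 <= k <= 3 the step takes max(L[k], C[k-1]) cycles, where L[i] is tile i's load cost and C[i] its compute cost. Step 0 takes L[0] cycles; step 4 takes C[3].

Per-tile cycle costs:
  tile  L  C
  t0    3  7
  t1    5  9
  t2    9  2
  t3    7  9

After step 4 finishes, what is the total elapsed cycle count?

end_cycle[4] = 35

k=0 load=t0/3c comp=- wait=3 total=3
k=1 load=t1/5c comp=t0/7c wait=7 total=10
k=2 load=t2/9c comp=t1/9c wait=9 total=19
k=3 load=t3/7c comp=t2/2c wait=7 total=26
k=4 load=- comp=t3/9c wait=9 total=35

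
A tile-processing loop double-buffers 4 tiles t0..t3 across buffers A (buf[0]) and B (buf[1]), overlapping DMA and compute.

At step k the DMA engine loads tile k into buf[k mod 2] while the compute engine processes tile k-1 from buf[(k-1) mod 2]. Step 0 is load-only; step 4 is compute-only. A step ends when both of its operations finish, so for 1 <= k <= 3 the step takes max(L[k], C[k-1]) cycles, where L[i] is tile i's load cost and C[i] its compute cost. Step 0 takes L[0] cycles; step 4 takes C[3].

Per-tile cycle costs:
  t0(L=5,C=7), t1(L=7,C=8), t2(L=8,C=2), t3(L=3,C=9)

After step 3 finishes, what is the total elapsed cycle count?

end_cycle[3] = 23

[0] DMA t0→A (5c) ∥ CU idle ⇒ 5c, clock 5
[1] DMA t1→B (7c) ∥ CU A:t0 (7c) ⇒ 7c, clock 12
[2] DMA t2→A (8c) ∥ CU B:t1 (8c) ⇒ 8c, clock 20
[3] DMA t3→B (3c) ∥ CU A:t2 (2c) ⇒ 3c, clock 23
[4] DMA idle ∥ CU B:t3 (9c) ⇒ 9c, clock 32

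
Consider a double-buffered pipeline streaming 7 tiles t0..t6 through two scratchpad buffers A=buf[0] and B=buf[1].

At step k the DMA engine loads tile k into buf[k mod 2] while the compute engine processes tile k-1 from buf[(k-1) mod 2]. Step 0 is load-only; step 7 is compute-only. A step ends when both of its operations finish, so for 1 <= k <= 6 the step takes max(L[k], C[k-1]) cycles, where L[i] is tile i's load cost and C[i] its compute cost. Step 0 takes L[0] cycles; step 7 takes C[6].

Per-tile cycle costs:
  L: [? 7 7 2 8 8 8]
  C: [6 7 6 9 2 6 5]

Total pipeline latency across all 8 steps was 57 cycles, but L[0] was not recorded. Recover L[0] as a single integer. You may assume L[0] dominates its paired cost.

step 0 → dur = L[0]=? = L[0]  (unknown; binding)
step 1 → dur = max(L[1]=7, C[0]=6) = 7
step 2 → dur = max(L[2]=7, C[1]=7) = 7
step 3 → dur = max(L[3]=2, C[2]=6) = 6
step 4 → dur = max(L[4]=8, C[3]=9) = 9
step 5 → dur = max(L[5]=8, C[4]=2) = 8
step 6 → dur = max(L[6]=8, C[5]=6) = 8
step 7 → dur = C[6]=5 = 5
sum of known step durations = 50
dur[0] = total - known = 57 - 50 = 7
L[0] is the binding max in step 0, so L[0] = dur[0] = 7

L[0] = 7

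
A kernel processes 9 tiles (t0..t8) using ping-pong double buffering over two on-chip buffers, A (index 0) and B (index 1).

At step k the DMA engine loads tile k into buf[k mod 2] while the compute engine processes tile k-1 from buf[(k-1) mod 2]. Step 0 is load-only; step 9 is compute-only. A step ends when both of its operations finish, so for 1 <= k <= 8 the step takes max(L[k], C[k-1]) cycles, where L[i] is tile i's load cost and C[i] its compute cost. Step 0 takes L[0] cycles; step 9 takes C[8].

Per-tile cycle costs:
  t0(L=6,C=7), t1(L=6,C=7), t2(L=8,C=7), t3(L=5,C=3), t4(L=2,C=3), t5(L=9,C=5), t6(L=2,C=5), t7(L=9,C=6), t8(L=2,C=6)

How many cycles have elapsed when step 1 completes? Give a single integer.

end_cycle[1] = 13

step 0: L[0]=6 → dur=6, Σ=6 | A=load:t0 B=idle [load-only]
step 1: L[1]=6 C[0]=7 → dur=7, Σ=13 | A=compute:t0 B=load:t1 [compute-bound]
step 2: L[2]=8 C[1]=7 → dur=8, Σ=21 | A=load:t2 B=compute:t1 [load-bound]
step 3: L[3]=5 C[2]=7 → dur=7, Σ=28 | A=compute:t2 B=load:t3 [compute-bound]
step 4: L[4]=2 C[3]=3 → dur=3, Σ=31 | A=load:t4 B=compute:t3 [compute-bound]
step 5: L[5]=9 C[4]=3 → dur=9, Σ=40 | A=compute:t4 B=load:t5 [load-bound]
step 6: L[6]=2 C[5]=5 → dur=5, Σ=45 | A=load:t6 B=compute:t5 [compute-bound]
step 7: L[7]=9 C[6]=5 → dur=9, Σ=54 | A=compute:t6 B=load:t7 [load-bound]
step 8: L[8]=2 C[7]=6 → dur=6, Σ=60 | A=load:t8 B=compute:t7 [compute-bound]
step 9: C[8]=6 → dur=6, Σ=66 | A=compute:t8 B=idle [compute-only]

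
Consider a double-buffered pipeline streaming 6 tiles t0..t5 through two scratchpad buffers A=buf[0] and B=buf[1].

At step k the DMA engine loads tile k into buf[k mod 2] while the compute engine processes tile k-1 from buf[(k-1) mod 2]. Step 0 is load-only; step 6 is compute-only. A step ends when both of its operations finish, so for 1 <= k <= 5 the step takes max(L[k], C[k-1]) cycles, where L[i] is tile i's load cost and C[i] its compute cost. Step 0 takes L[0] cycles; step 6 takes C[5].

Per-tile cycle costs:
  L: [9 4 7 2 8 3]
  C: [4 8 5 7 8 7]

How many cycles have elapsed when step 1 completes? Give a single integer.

k=0 load=t0/9c comp=- wait=9 total=9
k=1 load=t1/4c comp=t0/4c wait=4 total=13
k=2 load=t2/7c comp=t1/8c wait=8 total=21
k=3 load=t3/2c comp=t2/5c wait=5 total=26
k=4 load=t4/8c comp=t3/7c wait=8 total=34
k=5 load=t5/3c comp=t4/8c wait=8 total=42
k=6 load=- comp=t5/7c wait=7 total=49

end_cycle[1] = 13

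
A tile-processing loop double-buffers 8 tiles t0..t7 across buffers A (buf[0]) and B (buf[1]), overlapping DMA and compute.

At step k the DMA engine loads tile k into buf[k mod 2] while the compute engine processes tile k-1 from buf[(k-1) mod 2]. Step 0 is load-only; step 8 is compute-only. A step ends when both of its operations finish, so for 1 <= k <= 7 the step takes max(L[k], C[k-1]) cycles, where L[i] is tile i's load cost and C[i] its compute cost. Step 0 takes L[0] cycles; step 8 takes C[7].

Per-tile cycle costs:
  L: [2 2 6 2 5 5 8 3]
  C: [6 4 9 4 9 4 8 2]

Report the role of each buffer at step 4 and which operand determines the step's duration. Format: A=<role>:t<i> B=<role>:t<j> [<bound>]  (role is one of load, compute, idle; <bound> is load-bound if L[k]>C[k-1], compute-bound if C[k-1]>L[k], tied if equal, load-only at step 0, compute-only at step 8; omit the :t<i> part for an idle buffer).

[0] DMA t0→A (2c) ∥ CU idle ⇒ 2c, clock 2
[1] DMA t1→B (2c) ∥ CU A:t0 (6c) ⇒ 6c, clock 8
[2] DMA t2→A (6c) ∥ CU B:t1 (4c) ⇒ 6c, clock 14
[3] DMA t3→B (2c) ∥ CU A:t2 (9c) ⇒ 9c, clock 23
[4] DMA t4→A (5c) ∥ CU B:t3 (4c) ⇒ 5c, clock 28
[5] DMA t5→B (5c) ∥ CU A:t4 (9c) ⇒ 9c, clock 37
[6] DMA t6→A (8c) ∥ CU B:t5 (4c) ⇒ 8c, clock 45
[7] DMA t7→B (3c) ∥ CU A:t6 (8c) ⇒ 8c, clock 53
[8] DMA idle ∥ CU B:t7 (2c) ⇒ 2c, clock 55

step 4: A=load:t4 B=compute:t3 [load-bound]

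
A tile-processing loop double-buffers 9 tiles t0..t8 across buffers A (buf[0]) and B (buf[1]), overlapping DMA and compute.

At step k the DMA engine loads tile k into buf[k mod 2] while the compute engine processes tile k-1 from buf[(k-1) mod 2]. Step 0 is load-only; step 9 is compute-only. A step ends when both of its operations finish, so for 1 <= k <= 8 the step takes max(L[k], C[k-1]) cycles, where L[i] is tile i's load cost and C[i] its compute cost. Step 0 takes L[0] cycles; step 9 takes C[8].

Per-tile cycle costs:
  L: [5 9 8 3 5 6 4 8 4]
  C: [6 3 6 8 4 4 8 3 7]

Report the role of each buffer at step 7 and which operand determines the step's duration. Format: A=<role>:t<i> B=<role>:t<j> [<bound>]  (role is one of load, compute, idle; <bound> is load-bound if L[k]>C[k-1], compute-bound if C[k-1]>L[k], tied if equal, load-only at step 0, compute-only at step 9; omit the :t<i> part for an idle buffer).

step 0: L[0]=5 → dur=5, Σ=5 | A=load:t0 B=idle [load-only]
step 1: L[1]=9 C[0]=6 → dur=9, Σ=14 | A=compute:t0 B=load:t1 [load-bound]
step 2: L[2]=8 C[1]=3 → dur=8, Σ=22 | A=load:t2 B=compute:t1 [load-bound]
step 3: L[3]=3 C[2]=6 → dur=6, Σ=28 | A=compute:t2 B=load:t3 [compute-bound]
step 4: L[4]=5 C[3]=8 → dur=8, Σ=36 | A=load:t4 B=compute:t3 [compute-bound]
step 5: L[5]=6 C[4]=4 → dur=6, Σ=42 | A=compute:t4 B=load:t5 [load-bound]
step 6: L[6]=4 C[5]=4 → dur=4, Σ=46 | A=load:t6 B=compute:t5 [tied]
step 7: L[7]=8 C[6]=8 → dur=8, Σ=54 | A=compute:t6 B=load:t7 [tied]
step 8: L[8]=4 C[7]=3 → dur=4, Σ=58 | A=load:t8 B=compute:t7 [load-bound]
step 9: C[8]=7 → dur=7, Σ=65 | A=compute:t8 B=idle [compute-only]

step 7: A=compute:t6 B=load:t7 [tied]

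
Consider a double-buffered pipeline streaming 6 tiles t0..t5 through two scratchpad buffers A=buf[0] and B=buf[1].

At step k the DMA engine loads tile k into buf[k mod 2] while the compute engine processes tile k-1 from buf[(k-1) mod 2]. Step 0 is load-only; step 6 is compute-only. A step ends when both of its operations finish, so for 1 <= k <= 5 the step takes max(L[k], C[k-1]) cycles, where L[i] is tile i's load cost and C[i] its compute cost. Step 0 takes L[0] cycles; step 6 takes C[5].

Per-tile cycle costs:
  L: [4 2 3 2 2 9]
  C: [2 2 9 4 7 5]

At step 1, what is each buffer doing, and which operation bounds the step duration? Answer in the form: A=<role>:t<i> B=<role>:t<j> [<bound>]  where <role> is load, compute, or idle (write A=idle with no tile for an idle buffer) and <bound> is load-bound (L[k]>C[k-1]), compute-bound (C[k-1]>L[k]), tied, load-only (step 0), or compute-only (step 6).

step 1: A=compute:t0 B=load:t1 [tied]

[0] DMA t0→A (4c) ∥ CU idle ⇒ 4c, clock 4
[1] DMA t1→B (2c) ∥ CU A:t0 (2c) ⇒ 2c, clock 6
[2] DMA t2→A (3c) ∥ CU B:t1 (2c) ⇒ 3c, clock 9
[3] DMA t3→B (2c) ∥ CU A:t2 (9c) ⇒ 9c, clock 18
[4] DMA t4→A (2c) ∥ CU B:t3 (4c) ⇒ 4c, clock 22
[5] DMA t5→B (9c) ∥ CU A:t4 (7c) ⇒ 9c, clock 31
[6] DMA idle ∥ CU B:t5 (5c) ⇒ 5c, clock 36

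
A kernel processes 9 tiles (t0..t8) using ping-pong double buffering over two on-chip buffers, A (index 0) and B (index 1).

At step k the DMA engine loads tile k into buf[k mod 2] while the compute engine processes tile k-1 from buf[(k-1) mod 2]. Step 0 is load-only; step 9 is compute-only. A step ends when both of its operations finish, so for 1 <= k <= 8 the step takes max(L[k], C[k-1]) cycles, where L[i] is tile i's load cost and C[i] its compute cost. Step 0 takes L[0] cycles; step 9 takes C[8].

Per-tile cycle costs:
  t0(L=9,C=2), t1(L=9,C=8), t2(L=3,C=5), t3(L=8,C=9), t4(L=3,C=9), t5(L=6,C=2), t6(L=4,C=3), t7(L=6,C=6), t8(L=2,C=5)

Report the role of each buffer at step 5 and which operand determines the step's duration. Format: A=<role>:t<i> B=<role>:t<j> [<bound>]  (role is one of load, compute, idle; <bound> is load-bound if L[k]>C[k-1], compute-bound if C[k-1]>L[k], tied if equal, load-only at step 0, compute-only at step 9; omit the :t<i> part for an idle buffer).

step 5: A=compute:t4 B=load:t5 [compute-bound]

step 0: L[0]=9 → dur=9, Σ=9 | A=load:t0 B=idle [load-only]
step 1: L[1]=9 C[0]=2 → dur=9, Σ=18 | A=compute:t0 B=load:t1 [load-bound]
step 2: L[2]=3 C[1]=8 → dur=8, Σ=26 | A=load:t2 B=compute:t1 [compute-bound]
step 3: L[3]=8 C[2]=5 → dur=8, Σ=34 | A=compute:t2 B=load:t3 [load-bound]
step 4: L[4]=3 C[3]=9 → dur=9, Σ=43 | A=load:t4 B=compute:t3 [compute-bound]
step 5: L[5]=6 C[4]=9 → dur=9, Σ=52 | A=compute:t4 B=load:t5 [compute-bound]
step 6: L[6]=4 C[5]=2 → dur=4, Σ=56 | A=load:t6 B=compute:t5 [load-bound]
step 7: L[7]=6 C[6]=3 → dur=6, Σ=62 | A=compute:t6 B=load:t7 [load-bound]
step 8: L[8]=2 C[7]=6 → dur=6, Σ=68 | A=load:t8 B=compute:t7 [compute-bound]
step 9: C[8]=5 → dur=5, Σ=73 | A=compute:t8 B=idle [compute-only]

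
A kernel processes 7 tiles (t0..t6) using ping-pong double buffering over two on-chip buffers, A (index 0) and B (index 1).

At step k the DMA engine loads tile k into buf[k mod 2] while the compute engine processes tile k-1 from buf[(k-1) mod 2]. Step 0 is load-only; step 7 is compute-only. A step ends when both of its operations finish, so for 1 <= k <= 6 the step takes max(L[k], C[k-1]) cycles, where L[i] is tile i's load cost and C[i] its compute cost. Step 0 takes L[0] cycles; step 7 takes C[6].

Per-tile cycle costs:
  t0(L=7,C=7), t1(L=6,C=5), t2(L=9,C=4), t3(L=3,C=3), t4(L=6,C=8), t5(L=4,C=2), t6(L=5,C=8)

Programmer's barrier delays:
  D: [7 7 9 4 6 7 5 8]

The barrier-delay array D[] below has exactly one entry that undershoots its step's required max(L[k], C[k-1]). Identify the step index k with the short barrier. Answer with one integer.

hazard at step 5

[0] required=L[0]=7=7 vs D=7 ok
[1] required=max(L[1]=6,C[0]=7)=7 vs D=7 ok
[2] required=max(L[2]=9,C[1]=5)=9 vs D=9 ok
[3] required=max(L[3]=3,C[2]=4)=4 vs D=4 ok
[4] required=max(L[4]=6,C[3]=3)=6 vs D=6 ok
[5] required=max(L[5]=4,C[4]=8)=8 vs D=7 SHORT
[6] required=max(L[6]=5,C[5]=2)=5 vs D=5 ok
[7] required=C[6]=8=8 vs D=8 ok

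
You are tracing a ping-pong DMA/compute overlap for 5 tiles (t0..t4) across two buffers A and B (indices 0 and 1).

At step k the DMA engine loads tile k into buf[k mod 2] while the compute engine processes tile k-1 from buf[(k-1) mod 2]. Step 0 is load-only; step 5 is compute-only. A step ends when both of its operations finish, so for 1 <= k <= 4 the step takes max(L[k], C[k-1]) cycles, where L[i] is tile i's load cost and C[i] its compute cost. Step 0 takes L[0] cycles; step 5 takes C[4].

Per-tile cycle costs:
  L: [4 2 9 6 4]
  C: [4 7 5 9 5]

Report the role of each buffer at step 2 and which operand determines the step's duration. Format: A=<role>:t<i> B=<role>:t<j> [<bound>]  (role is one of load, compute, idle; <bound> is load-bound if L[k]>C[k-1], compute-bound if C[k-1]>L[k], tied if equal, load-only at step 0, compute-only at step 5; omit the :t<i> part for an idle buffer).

step 0: L[0]=4 → dur=4, Σ=4 | A=load:t0 B=idle [load-only]
step 1: L[1]=2 C[0]=4 → dur=4, Σ=8 | A=compute:t0 B=load:t1 [compute-bound]
step 2: L[2]=9 C[1]=7 → dur=9, Σ=17 | A=load:t2 B=compute:t1 [load-bound]
step 3: L[3]=6 C[2]=5 → dur=6, Σ=23 | A=compute:t2 B=load:t3 [load-bound]
step 4: L[4]=4 C[3]=9 → dur=9, Σ=32 | A=load:t4 B=compute:t3 [compute-bound]
step 5: C[4]=5 → dur=5, Σ=37 | A=compute:t4 B=idle [compute-only]

step 2: A=load:t2 B=compute:t1 [load-bound]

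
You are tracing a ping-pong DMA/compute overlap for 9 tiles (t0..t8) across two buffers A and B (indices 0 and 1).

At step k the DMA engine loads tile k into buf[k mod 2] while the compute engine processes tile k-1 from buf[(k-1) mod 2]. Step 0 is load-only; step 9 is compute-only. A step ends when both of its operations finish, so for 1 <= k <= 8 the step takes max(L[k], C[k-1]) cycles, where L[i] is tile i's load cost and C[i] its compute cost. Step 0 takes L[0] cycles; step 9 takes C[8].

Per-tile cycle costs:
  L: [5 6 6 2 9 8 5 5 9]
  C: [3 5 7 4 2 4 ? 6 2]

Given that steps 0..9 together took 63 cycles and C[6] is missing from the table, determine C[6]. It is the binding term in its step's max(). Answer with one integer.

C[6] = 6

step 0 | dur = L[0]=5 = 5
step 1 | dur = max(L[1]=6, C[0]=3) = 6
step 2 | dur = max(L[2]=6, C[1]=5) = 6
step 3 | dur = max(L[3]=2, C[2]=7) = 7
step 4 | dur = max(L[4]=9, C[3]=4) = 9
step 5 | dur = max(L[5]=8, C[4]=2) = 8
step 6 | dur = max(L[6]=5, C[5]=4) = 5
step 7 | dur = max(L[7]=5, C[6]=?) = C[6]  (unknown; binding)
step 8 | dur = max(L[8]=9, C[7]=6) = 9
step 9 | dur = C[8]=2 = 2
sum of known step durations = 57
dur[7] = total - known = 63 - 57 = 6
C[6] is the binding max in step 7, so C[6] = dur[7] = 6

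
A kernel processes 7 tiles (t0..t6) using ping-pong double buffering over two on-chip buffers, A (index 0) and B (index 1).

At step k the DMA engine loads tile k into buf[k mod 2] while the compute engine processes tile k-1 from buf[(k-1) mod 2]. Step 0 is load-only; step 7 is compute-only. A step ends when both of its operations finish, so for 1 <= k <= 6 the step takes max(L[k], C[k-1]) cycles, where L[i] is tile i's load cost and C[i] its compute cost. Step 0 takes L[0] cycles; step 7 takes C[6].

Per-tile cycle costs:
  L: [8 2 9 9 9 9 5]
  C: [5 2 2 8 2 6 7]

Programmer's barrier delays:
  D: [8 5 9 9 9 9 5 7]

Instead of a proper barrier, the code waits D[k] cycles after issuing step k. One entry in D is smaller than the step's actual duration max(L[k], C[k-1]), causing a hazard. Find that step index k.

hazard at step 6

k=0 barrier L[0]=8→8c, D[0]=8 ok
k=1 barrier max(L[1]=2,C[0]=5)→5c, D[1]=5 ok
k=2 barrier max(L[2]=9,C[1]=2)→9c, D[2]=9 ok
k=3 barrier max(L[3]=9,C[2]=2)→9c, D[3]=9 ok
k=4 barrier max(L[4]=9,C[3]=8)→9c, D[4]=9 ok
k=5 barrier max(L[5]=9,C[4]=2)→9c, D[5]=9 ok
k=6 barrier max(L[6]=5,C[5]=6)→6c, D[6]=5 SHORT
k=7 barrier C[6]=7→7c, D[7]=7 ok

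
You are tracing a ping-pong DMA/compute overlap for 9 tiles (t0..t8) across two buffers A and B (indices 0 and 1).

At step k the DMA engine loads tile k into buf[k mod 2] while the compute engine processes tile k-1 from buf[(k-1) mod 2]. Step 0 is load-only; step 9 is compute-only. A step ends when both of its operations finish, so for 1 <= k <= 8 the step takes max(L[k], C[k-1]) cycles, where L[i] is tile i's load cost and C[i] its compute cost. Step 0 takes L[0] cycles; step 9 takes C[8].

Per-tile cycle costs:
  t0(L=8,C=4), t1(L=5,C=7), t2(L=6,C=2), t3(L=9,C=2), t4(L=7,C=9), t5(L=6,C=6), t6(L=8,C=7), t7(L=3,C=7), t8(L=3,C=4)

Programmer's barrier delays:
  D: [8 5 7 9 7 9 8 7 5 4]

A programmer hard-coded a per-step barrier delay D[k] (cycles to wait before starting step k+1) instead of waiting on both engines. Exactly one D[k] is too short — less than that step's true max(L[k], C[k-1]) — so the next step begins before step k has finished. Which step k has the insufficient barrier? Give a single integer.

hazard at step 8

[0] required=L[0]=8=8 vs D=8 ok
[1] required=max(L[1]=5,C[0]=4)=5 vs D=5 ok
[2] required=max(L[2]=6,C[1]=7)=7 vs D=7 ok
[3] required=max(L[3]=9,C[2]=2)=9 vs D=9 ok
[4] required=max(L[4]=7,C[3]=2)=7 vs D=7 ok
[5] required=max(L[5]=6,C[4]=9)=9 vs D=9 ok
[6] required=max(L[6]=8,C[5]=6)=8 vs D=8 ok
[7] required=max(L[7]=3,C[6]=7)=7 vs D=7 ok
[8] required=max(L[8]=3,C[7]=7)=7 vs D=5 SHORT
[9] required=C[8]=4=4 vs D=4 ok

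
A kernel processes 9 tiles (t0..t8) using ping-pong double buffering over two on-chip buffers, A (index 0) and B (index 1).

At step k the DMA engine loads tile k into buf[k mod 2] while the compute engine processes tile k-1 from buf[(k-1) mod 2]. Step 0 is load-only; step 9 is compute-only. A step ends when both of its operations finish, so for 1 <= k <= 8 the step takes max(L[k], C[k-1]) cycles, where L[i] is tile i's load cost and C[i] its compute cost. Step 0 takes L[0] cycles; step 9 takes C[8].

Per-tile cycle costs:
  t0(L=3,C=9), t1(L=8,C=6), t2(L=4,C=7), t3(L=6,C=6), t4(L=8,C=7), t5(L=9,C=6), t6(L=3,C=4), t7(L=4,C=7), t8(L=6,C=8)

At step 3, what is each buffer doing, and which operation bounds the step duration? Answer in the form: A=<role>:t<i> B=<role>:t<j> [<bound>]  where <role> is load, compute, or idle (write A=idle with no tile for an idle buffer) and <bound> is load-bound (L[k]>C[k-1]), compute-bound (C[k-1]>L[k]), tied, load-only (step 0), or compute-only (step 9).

step 3: A=compute:t2 B=load:t3 [compute-bound]

  0. 3=3c; end=3; A:t0 B:-
  1. max(8,9)=9c; end=12; A:t0 B:t1
  2. max(4,6)=6c; end=18; A:t2 B:t1
  3. max(6,7)=7c; end=25; A:t2 B:t3
  4. max(8,6)=8c; end=33; A:t4 B:t3
  5. max(9,7)=9c; end=42; A:t4 B:t5
  6. max(3,6)=6c; end=48; A:t6 B:t5
  7. max(4,4)=4c; end=52; A:t6 B:t7
  8. max(6,7)=7c; end=59; A:t8 B:t7
  9. 8=8c; end=67; A:t8 B:t7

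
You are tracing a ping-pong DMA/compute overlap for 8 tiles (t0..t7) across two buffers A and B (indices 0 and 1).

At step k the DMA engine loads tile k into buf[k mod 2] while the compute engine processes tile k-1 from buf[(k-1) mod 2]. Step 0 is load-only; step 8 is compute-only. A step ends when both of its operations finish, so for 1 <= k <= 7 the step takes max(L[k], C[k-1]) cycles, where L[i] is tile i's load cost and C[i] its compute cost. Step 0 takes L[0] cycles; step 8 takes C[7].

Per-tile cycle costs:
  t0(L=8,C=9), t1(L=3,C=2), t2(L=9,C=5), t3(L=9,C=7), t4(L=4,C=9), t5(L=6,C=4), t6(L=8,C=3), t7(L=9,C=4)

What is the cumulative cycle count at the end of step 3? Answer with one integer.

end_cycle[3] = 35

k=0 load=t0/8c comp=- wait=8 total=8
k=1 load=t1/3c comp=t0/9c wait=9 total=17
k=2 load=t2/9c comp=t1/2c wait=9 total=26
k=3 load=t3/9c comp=t2/5c wait=9 total=35
k=4 load=t4/4c comp=t3/7c wait=7 total=42
k=5 load=t5/6c comp=t4/9c wait=9 total=51
k=6 load=t6/8c comp=t5/4c wait=8 total=59
k=7 load=t7/9c comp=t6/3c wait=9 total=68
k=8 load=- comp=t7/4c wait=4 total=72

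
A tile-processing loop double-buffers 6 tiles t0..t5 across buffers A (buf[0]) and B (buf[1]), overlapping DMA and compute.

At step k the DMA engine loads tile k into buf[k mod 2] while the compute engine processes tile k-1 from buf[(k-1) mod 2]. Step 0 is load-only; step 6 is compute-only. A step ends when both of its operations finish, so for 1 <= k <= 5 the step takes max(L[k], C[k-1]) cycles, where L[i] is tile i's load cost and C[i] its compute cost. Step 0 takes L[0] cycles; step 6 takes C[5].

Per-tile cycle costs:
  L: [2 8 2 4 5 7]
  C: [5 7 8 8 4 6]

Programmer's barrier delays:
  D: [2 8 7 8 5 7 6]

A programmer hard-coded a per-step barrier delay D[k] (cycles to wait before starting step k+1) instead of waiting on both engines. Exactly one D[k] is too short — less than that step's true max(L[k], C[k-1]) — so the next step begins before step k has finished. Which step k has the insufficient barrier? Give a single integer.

hazard at step 4

k=0 barrier L[0]=2→2c, D[0]=2 ok
k=1 barrier max(L[1]=8,C[0]=5)→8c, D[1]=8 ok
k=2 barrier max(L[2]=2,C[1]=7)→7c, D[2]=7 ok
k=3 barrier max(L[3]=4,C[2]=8)→8c, D[3]=8 ok
k=4 barrier max(L[4]=5,C[3]=8)→8c, D[4]=5 SHORT
k=5 barrier max(L[5]=7,C[4]=4)→7c, D[5]=7 ok
k=6 barrier C[5]=6→6c, D[6]=6 ok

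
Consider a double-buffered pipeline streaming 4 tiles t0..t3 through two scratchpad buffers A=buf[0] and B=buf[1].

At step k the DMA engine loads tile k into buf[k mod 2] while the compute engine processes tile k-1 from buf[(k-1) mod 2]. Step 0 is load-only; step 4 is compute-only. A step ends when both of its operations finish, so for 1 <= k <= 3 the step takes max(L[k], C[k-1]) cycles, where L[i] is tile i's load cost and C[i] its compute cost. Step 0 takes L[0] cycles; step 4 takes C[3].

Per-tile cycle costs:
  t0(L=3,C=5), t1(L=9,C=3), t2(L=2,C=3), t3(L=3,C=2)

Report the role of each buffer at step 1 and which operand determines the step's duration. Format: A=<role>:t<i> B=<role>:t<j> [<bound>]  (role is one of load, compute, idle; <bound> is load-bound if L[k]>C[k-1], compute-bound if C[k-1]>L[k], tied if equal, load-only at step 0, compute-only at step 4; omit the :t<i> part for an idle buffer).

step 1: A=compute:t0 B=load:t1 [load-bound]

k=0 load=t0/3c comp=- wait=3 total=3
k=1 load=t1/9c comp=t0/5c wait=9 total=12
k=2 load=t2/2c comp=t1/3c wait=3 total=15
k=3 load=t3/3c comp=t2/3c wait=3 total=18
k=4 load=- comp=t3/2c wait=2 total=20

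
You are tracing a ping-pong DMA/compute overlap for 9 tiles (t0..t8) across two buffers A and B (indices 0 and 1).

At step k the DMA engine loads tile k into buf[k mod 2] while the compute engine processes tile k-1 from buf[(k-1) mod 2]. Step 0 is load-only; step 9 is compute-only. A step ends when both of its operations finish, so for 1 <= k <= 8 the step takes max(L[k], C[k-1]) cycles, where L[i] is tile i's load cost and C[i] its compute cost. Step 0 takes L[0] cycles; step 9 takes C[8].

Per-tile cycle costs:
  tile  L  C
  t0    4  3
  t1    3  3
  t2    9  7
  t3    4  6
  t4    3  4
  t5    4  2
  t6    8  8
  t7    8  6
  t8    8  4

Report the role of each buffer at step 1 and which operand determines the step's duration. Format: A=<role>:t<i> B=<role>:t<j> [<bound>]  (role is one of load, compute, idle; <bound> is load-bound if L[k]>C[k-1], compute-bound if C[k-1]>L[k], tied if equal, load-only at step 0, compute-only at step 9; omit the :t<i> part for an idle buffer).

[0] DMA t0→A (4c) ∥ CU idle ⇒ 4c, clock 4
[1] DMA t1→B (3c) ∥ CU A:t0 (3c) ⇒ 3c, clock 7
[2] DMA t2→A (9c) ∥ CU B:t1 (3c) ⇒ 9c, clock 16
[3] DMA t3→B (4c) ∥ CU A:t2 (7c) ⇒ 7c, clock 23
[4] DMA t4→A (3c) ∥ CU B:t3 (6c) ⇒ 6c, clock 29
[5] DMA t5→B (4c) ∥ CU A:t4 (4c) ⇒ 4c, clock 33
[6] DMA t6→A (8c) ∥ CU B:t5 (2c) ⇒ 8c, clock 41
[7] DMA t7→B (8c) ∥ CU A:t6 (8c) ⇒ 8c, clock 49
[8] DMA t8→A (8c) ∥ CU B:t7 (6c) ⇒ 8c, clock 57
[9] DMA idle ∥ CU A:t8 (4c) ⇒ 4c, clock 61

step 1: A=compute:t0 B=load:t1 [tied]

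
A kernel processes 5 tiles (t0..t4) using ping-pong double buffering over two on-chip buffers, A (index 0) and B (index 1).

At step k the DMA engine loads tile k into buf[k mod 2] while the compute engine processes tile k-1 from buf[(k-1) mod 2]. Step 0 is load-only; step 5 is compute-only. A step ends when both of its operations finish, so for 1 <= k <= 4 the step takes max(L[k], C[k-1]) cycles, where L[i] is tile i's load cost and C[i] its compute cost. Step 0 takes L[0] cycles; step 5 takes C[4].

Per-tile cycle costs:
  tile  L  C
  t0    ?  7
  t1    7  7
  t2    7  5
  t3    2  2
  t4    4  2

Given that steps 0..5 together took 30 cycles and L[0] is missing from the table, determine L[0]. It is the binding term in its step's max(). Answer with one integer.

L[0] = 5

step 0 = dur = L[0]=? = L[0]  (unknown; binding)
step 1 = dur = max(L[1]=7, C[0]=7) = 7
step 2 = dur = max(L[2]=7, C[1]=7) = 7
step 3 = dur = max(L[3]=2, C[2]=5) = 5
step 4 = dur = max(L[4]=4, C[3]=2) = 4
step 5 = dur = C[4]=2 = 2
sum of known step durations = 25
dur[0] = total - known = 30 - 25 = 5
L[0] is the binding max in step 0, so L[0] = dur[0] = 5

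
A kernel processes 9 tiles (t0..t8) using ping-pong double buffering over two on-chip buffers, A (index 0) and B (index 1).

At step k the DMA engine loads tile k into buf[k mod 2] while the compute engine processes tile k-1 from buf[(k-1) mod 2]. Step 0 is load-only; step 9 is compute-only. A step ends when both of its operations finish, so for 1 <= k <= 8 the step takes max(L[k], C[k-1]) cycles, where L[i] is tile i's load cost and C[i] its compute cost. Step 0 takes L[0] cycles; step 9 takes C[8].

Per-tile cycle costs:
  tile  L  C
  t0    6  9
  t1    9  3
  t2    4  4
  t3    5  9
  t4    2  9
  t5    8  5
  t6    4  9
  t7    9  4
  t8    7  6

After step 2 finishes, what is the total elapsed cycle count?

[0] DMA t0→A (6c) ∥ CU idle ⇒ 6c, clock 6
[1] DMA t1→B (9c) ∥ CU A:t0 (9c) ⇒ 9c, clock 15
[2] DMA t2→A (4c) ∥ CU B:t1 (3c) ⇒ 4c, clock 19
[3] DMA t3→B (5c) ∥ CU A:t2 (4c) ⇒ 5c, clock 24
[4] DMA t4→A (2c) ∥ CU B:t3 (9c) ⇒ 9c, clock 33
[5] DMA t5→B (8c) ∥ CU A:t4 (9c) ⇒ 9c, clock 42
[6] DMA t6→A (4c) ∥ CU B:t5 (5c) ⇒ 5c, clock 47
[7] DMA t7→B (9c) ∥ CU A:t6 (9c) ⇒ 9c, clock 56
[8] DMA t8→A (7c) ∥ CU B:t7 (4c) ⇒ 7c, clock 63
[9] DMA idle ∥ CU A:t8 (6c) ⇒ 6c, clock 69

end_cycle[2] = 19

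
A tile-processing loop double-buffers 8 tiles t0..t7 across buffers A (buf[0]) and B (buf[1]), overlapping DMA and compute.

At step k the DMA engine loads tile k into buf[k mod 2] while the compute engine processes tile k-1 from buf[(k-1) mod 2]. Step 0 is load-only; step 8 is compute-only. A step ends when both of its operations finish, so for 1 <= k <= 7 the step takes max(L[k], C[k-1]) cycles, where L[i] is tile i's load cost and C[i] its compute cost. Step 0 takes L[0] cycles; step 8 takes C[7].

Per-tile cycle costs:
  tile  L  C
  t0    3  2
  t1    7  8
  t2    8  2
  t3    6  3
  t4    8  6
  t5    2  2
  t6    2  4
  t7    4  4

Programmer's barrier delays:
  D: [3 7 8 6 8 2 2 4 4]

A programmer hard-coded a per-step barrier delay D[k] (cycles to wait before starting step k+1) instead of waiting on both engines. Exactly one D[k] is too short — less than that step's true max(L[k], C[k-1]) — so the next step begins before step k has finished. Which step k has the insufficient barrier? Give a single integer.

[0] required=L[0]=3=3 vs D=3 ok
[1] required=max(L[1]=7,C[0]=2)=7 vs D=7 ok
[2] required=max(L[2]=8,C[1]=8)=8 vs D=8 ok
[3] required=max(L[3]=6,C[2]=2)=6 vs D=6 ok
[4] required=max(L[4]=8,C[3]=3)=8 vs D=8 ok
[5] required=max(L[5]=2,C[4]=6)=6 vs D=2 SHORT
[6] required=max(L[6]=2,C[5]=2)=2 vs D=2 ok
[7] required=max(L[7]=4,C[6]=4)=4 vs D=4 ok
[8] required=C[7]=4=4 vs D=4 ok

hazard at step 5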